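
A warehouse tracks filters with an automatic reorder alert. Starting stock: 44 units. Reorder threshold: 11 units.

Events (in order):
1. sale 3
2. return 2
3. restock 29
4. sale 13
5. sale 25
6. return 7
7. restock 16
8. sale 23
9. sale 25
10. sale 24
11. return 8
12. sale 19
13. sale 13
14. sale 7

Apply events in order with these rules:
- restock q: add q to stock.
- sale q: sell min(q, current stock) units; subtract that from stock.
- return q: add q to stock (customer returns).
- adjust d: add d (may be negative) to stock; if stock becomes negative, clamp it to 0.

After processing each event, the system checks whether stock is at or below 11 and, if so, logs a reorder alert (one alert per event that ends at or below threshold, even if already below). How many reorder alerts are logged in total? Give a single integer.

Answer: 6

Derivation:
Processing events:
Start: stock = 44
  Event 1 (sale 3): sell min(3,44)=3. stock: 44 - 3 = 41. total_sold = 3
  Event 2 (return 2): 41 + 2 = 43
  Event 3 (restock 29): 43 + 29 = 72
  Event 4 (sale 13): sell min(13,72)=13. stock: 72 - 13 = 59. total_sold = 16
  Event 5 (sale 25): sell min(25,59)=25. stock: 59 - 25 = 34. total_sold = 41
  Event 6 (return 7): 34 + 7 = 41
  Event 7 (restock 16): 41 + 16 = 57
  Event 8 (sale 23): sell min(23,57)=23. stock: 57 - 23 = 34. total_sold = 64
  Event 9 (sale 25): sell min(25,34)=25. stock: 34 - 25 = 9. total_sold = 89
  Event 10 (sale 24): sell min(24,9)=9. stock: 9 - 9 = 0. total_sold = 98
  Event 11 (return 8): 0 + 8 = 8
  Event 12 (sale 19): sell min(19,8)=8. stock: 8 - 8 = 0. total_sold = 106
  Event 13 (sale 13): sell min(13,0)=0. stock: 0 - 0 = 0. total_sold = 106
  Event 14 (sale 7): sell min(7,0)=0. stock: 0 - 0 = 0. total_sold = 106
Final: stock = 0, total_sold = 106

Checking against threshold 11:
  After event 1: stock=41 > 11
  After event 2: stock=43 > 11
  After event 3: stock=72 > 11
  After event 4: stock=59 > 11
  After event 5: stock=34 > 11
  After event 6: stock=41 > 11
  After event 7: stock=57 > 11
  After event 8: stock=34 > 11
  After event 9: stock=9 <= 11 -> ALERT
  After event 10: stock=0 <= 11 -> ALERT
  After event 11: stock=8 <= 11 -> ALERT
  After event 12: stock=0 <= 11 -> ALERT
  After event 13: stock=0 <= 11 -> ALERT
  After event 14: stock=0 <= 11 -> ALERT
Alert events: [9, 10, 11, 12, 13, 14]. Count = 6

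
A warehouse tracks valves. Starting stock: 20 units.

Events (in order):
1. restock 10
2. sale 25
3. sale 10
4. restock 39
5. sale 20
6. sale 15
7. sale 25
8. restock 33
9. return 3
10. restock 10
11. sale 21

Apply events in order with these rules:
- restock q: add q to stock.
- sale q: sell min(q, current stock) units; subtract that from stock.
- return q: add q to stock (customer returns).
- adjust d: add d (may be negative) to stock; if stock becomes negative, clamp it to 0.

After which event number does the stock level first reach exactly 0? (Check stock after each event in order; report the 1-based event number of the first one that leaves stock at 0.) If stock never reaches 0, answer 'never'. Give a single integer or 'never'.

Processing events:
Start: stock = 20
  Event 1 (restock 10): 20 + 10 = 30
  Event 2 (sale 25): sell min(25,30)=25. stock: 30 - 25 = 5. total_sold = 25
  Event 3 (sale 10): sell min(10,5)=5. stock: 5 - 5 = 0. total_sold = 30
  Event 4 (restock 39): 0 + 39 = 39
  Event 5 (sale 20): sell min(20,39)=20. stock: 39 - 20 = 19. total_sold = 50
  Event 6 (sale 15): sell min(15,19)=15. stock: 19 - 15 = 4. total_sold = 65
  Event 7 (sale 25): sell min(25,4)=4. stock: 4 - 4 = 0. total_sold = 69
  Event 8 (restock 33): 0 + 33 = 33
  Event 9 (return 3): 33 + 3 = 36
  Event 10 (restock 10): 36 + 10 = 46
  Event 11 (sale 21): sell min(21,46)=21. stock: 46 - 21 = 25. total_sold = 90
Final: stock = 25, total_sold = 90

First zero at event 3.

Answer: 3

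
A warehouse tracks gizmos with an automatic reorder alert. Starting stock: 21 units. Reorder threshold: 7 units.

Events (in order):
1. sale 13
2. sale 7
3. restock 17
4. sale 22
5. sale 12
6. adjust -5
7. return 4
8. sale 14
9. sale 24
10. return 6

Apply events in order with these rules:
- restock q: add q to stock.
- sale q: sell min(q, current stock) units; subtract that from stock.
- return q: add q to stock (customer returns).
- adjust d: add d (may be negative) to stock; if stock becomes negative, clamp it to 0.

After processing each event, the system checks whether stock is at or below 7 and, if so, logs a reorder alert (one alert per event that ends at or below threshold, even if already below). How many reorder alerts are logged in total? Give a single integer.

Answer: 8

Derivation:
Processing events:
Start: stock = 21
  Event 1 (sale 13): sell min(13,21)=13. stock: 21 - 13 = 8. total_sold = 13
  Event 2 (sale 7): sell min(7,8)=7. stock: 8 - 7 = 1. total_sold = 20
  Event 3 (restock 17): 1 + 17 = 18
  Event 4 (sale 22): sell min(22,18)=18. stock: 18 - 18 = 0. total_sold = 38
  Event 5 (sale 12): sell min(12,0)=0. stock: 0 - 0 = 0. total_sold = 38
  Event 6 (adjust -5): 0 + -5 = 0 (clamped to 0)
  Event 7 (return 4): 0 + 4 = 4
  Event 8 (sale 14): sell min(14,4)=4. stock: 4 - 4 = 0. total_sold = 42
  Event 9 (sale 24): sell min(24,0)=0. stock: 0 - 0 = 0. total_sold = 42
  Event 10 (return 6): 0 + 6 = 6
Final: stock = 6, total_sold = 42

Checking against threshold 7:
  After event 1: stock=8 > 7
  After event 2: stock=1 <= 7 -> ALERT
  After event 3: stock=18 > 7
  After event 4: stock=0 <= 7 -> ALERT
  After event 5: stock=0 <= 7 -> ALERT
  After event 6: stock=0 <= 7 -> ALERT
  After event 7: stock=4 <= 7 -> ALERT
  After event 8: stock=0 <= 7 -> ALERT
  After event 9: stock=0 <= 7 -> ALERT
  After event 10: stock=6 <= 7 -> ALERT
Alert events: [2, 4, 5, 6, 7, 8, 9, 10]. Count = 8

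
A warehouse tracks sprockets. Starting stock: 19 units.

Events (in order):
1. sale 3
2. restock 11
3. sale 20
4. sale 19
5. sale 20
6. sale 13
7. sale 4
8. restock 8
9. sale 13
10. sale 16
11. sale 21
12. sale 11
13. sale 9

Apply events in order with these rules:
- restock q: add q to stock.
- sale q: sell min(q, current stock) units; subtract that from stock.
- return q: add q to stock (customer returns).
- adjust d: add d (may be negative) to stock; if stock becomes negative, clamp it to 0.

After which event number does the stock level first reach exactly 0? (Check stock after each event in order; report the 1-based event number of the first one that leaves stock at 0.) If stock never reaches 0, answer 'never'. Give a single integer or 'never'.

Answer: 4

Derivation:
Processing events:
Start: stock = 19
  Event 1 (sale 3): sell min(3,19)=3. stock: 19 - 3 = 16. total_sold = 3
  Event 2 (restock 11): 16 + 11 = 27
  Event 3 (sale 20): sell min(20,27)=20. stock: 27 - 20 = 7. total_sold = 23
  Event 4 (sale 19): sell min(19,7)=7. stock: 7 - 7 = 0. total_sold = 30
  Event 5 (sale 20): sell min(20,0)=0. stock: 0 - 0 = 0. total_sold = 30
  Event 6 (sale 13): sell min(13,0)=0. stock: 0 - 0 = 0. total_sold = 30
  Event 7 (sale 4): sell min(4,0)=0. stock: 0 - 0 = 0. total_sold = 30
  Event 8 (restock 8): 0 + 8 = 8
  Event 9 (sale 13): sell min(13,8)=8. stock: 8 - 8 = 0. total_sold = 38
  Event 10 (sale 16): sell min(16,0)=0. stock: 0 - 0 = 0. total_sold = 38
  Event 11 (sale 21): sell min(21,0)=0. stock: 0 - 0 = 0. total_sold = 38
  Event 12 (sale 11): sell min(11,0)=0. stock: 0 - 0 = 0. total_sold = 38
  Event 13 (sale 9): sell min(9,0)=0. stock: 0 - 0 = 0. total_sold = 38
Final: stock = 0, total_sold = 38

First zero at event 4.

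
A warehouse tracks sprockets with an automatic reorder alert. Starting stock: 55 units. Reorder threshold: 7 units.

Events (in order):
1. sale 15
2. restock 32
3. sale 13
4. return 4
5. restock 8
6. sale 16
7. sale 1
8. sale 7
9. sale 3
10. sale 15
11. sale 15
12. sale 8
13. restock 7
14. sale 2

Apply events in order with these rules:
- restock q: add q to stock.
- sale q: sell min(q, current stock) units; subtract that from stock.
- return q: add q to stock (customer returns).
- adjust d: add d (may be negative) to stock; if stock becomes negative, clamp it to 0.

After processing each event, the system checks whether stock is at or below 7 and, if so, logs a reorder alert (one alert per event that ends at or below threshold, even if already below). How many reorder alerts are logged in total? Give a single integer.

Processing events:
Start: stock = 55
  Event 1 (sale 15): sell min(15,55)=15. stock: 55 - 15 = 40. total_sold = 15
  Event 2 (restock 32): 40 + 32 = 72
  Event 3 (sale 13): sell min(13,72)=13. stock: 72 - 13 = 59. total_sold = 28
  Event 4 (return 4): 59 + 4 = 63
  Event 5 (restock 8): 63 + 8 = 71
  Event 6 (sale 16): sell min(16,71)=16. stock: 71 - 16 = 55. total_sold = 44
  Event 7 (sale 1): sell min(1,55)=1. stock: 55 - 1 = 54. total_sold = 45
  Event 8 (sale 7): sell min(7,54)=7. stock: 54 - 7 = 47. total_sold = 52
  Event 9 (sale 3): sell min(3,47)=3. stock: 47 - 3 = 44. total_sold = 55
  Event 10 (sale 15): sell min(15,44)=15. stock: 44 - 15 = 29. total_sold = 70
  Event 11 (sale 15): sell min(15,29)=15. stock: 29 - 15 = 14. total_sold = 85
  Event 12 (sale 8): sell min(8,14)=8. stock: 14 - 8 = 6. total_sold = 93
  Event 13 (restock 7): 6 + 7 = 13
  Event 14 (sale 2): sell min(2,13)=2. stock: 13 - 2 = 11. total_sold = 95
Final: stock = 11, total_sold = 95

Checking against threshold 7:
  After event 1: stock=40 > 7
  After event 2: stock=72 > 7
  After event 3: stock=59 > 7
  After event 4: stock=63 > 7
  After event 5: stock=71 > 7
  After event 6: stock=55 > 7
  After event 7: stock=54 > 7
  After event 8: stock=47 > 7
  After event 9: stock=44 > 7
  After event 10: stock=29 > 7
  After event 11: stock=14 > 7
  After event 12: stock=6 <= 7 -> ALERT
  After event 13: stock=13 > 7
  After event 14: stock=11 > 7
Alert events: [12]. Count = 1

Answer: 1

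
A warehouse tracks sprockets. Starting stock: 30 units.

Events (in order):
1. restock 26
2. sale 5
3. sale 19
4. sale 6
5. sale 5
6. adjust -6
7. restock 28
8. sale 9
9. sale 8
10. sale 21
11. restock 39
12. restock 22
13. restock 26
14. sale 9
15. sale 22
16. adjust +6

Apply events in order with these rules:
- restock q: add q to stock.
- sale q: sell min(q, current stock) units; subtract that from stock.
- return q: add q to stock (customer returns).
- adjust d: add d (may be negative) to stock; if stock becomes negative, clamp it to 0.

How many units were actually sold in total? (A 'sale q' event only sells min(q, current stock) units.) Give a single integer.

Answer: 104

Derivation:
Processing events:
Start: stock = 30
  Event 1 (restock 26): 30 + 26 = 56
  Event 2 (sale 5): sell min(5,56)=5. stock: 56 - 5 = 51. total_sold = 5
  Event 3 (sale 19): sell min(19,51)=19. stock: 51 - 19 = 32. total_sold = 24
  Event 4 (sale 6): sell min(6,32)=6. stock: 32 - 6 = 26. total_sold = 30
  Event 5 (sale 5): sell min(5,26)=5. stock: 26 - 5 = 21. total_sold = 35
  Event 6 (adjust -6): 21 + -6 = 15
  Event 7 (restock 28): 15 + 28 = 43
  Event 8 (sale 9): sell min(9,43)=9. stock: 43 - 9 = 34. total_sold = 44
  Event 9 (sale 8): sell min(8,34)=8. stock: 34 - 8 = 26. total_sold = 52
  Event 10 (sale 21): sell min(21,26)=21. stock: 26 - 21 = 5. total_sold = 73
  Event 11 (restock 39): 5 + 39 = 44
  Event 12 (restock 22): 44 + 22 = 66
  Event 13 (restock 26): 66 + 26 = 92
  Event 14 (sale 9): sell min(9,92)=9. stock: 92 - 9 = 83. total_sold = 82
  Event 15 (sale 22): sell min(22,83)=22. stock: 83 - 22 = 61. total_sold = 104
  Event 16 (adjust +6): 61 + 6 = 67
Final: stock = 67, total_sold = 104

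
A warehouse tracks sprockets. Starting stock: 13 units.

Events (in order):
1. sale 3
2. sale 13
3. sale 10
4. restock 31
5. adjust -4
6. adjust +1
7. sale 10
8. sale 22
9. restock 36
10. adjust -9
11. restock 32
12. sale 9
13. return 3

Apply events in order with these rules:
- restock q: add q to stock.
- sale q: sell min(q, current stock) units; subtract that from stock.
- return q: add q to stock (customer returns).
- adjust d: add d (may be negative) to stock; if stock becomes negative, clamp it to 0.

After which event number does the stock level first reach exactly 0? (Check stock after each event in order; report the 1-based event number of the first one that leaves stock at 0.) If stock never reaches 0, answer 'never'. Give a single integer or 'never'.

Processing events:
Start: stock = 13
  Event 1 (sale 3): sell min(3,13)=3. stock: 13 - 3 = 10. total_sold = 3
  Event 2 (sale 13): sell min(13,10)=10. stock: 10 - 10 = 0. total_sold = 13
  Event 3 (sale 10): sell min(10,0)=0. stock: 0 - 0 = 0. total_sold = 13
  Event 4 (restock 31): 0 + 31 = 31
  Event 5 (adjust -4): 31 + -4 = 27
  Event 6 (adjust +1): 27 + 1 = 28
  Event 7 (sale 10): sell min(10,28)=10. stock: 28 - 10 = 18. total_sold = 23
  Event 8 (sale 22): sell min(22,18)=18. stock: 18 - 18 = 0. total_sold = 41
  Event 9 (restock 36): 0 + 36 = 36
  Event 10 (adjust -9): 36 + -9 = 27
  Event 11 (restock 32): 27 + 32 = 59
  Event 12 (sale 9): sell min(9,59)=9. stock: 59 - 9 = 50. total_sold = 50
  Event 13 (return 3): 50 + 3 = 53
Final: stock = 53, total_sold = 50

First zero at event 2.

Answer: 2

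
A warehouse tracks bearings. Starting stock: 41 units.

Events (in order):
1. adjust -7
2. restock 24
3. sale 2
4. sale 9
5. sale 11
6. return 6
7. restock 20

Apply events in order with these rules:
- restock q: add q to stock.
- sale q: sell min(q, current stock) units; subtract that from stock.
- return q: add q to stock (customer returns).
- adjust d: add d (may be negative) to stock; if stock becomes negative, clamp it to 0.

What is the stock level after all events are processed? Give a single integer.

Answer: 62

Derivation:
Processing events:
Start: stock = 41
  Event 1 (adjust -7): 41 + -7 = 34
  Event 2 (restock 24): 34 + 24 = 58
  Event 3 (sale 2): sell min(2,58)=2. stock: 58 - 2 = 56. total_sold = 2
  Event 4 (sale 9): sell min(9,56)=9. stock: 56 - 9 = 47. total_sold = 11
  Event 5 (sale 11): sell min(11,47)=11. stock: 47 - 11 = 36. total_sold = 22
  Event 6 (return 6): 36 + 6 = 42
  Event 7 (restock 20): 42 + 20 = 62
Final: stock = 62, total_sold = 22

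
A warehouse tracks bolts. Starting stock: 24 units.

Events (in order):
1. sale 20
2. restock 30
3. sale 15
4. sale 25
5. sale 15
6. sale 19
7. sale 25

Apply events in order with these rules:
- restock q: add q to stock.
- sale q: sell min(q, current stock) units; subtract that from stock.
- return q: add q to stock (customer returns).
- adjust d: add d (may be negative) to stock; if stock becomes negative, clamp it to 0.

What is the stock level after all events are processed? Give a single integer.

Answer: 0

Derivation:
Processing events:
Start: stock = 24
  Event 1 (sale 20): sell min(20,24)=20. stock: 24 - 20 = 4. total_sold = 20
  Event 2 (restock 30): 4 + 30 = 34
  Event 3 (sale 15): sell min(15,34)=15. stock: 34 - 15 = 19. total_sold = 35
  Event 4 (sale 25): sell min(25,19)=19. stock: 19 - 19 = 0. total_sold = 54
  Event 5 (sale 15): sell min(15,0)=0. stock: 0 - 0 = 0. total_sold = 54
  Event 6 (sale 19): sell min(19,0)=0. stock: 0 - 0 = 0. total_sold = 54
  Event 7 (sale 25): sell min(25,0)=0. stock: 0 - 0 = 0. total_sold = 54
Final: stock = 0, total_sold = 54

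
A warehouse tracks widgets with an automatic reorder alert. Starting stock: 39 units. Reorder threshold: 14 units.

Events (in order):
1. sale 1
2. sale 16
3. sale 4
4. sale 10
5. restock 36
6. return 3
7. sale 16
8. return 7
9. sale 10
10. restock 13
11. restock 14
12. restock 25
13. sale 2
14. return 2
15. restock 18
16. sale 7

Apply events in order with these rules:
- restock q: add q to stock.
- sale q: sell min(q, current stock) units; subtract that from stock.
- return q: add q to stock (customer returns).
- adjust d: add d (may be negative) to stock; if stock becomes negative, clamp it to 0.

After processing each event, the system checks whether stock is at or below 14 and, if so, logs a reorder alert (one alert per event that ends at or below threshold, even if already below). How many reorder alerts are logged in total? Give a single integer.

Processing events:
Start: stock = 39
  Event 1 (sale 1): sell min(1,39)=1. stock: 39 - 1 = 38. total_sold = 1
  Event 2 (sale 16): sell min(16,38)=16. stock: 38 - 16 = 22. total_sold = 17
  Event 3 (sale 4): sell min(4,22)=4. stock: 22 - 4 = 18. total_sold = 21
  Event 4 (sale 10): sell min(10,18)=10. stock: 18 - 10 = 8. total_sold = 31
  Event 5 (restock 36): 8 + 36 = 44
  Event 6 (return 3): 44 + 3 = 47
  Event 7 (sale 16): sell min(16,47)=16. stock: 47 - 16 = 31. total_sold = 47
  Event 8 (return 7): 31 + 7 = 38
  Event 9 (sale 10): sell min(10,38)=10. stock: 38 - 10 = 28. total_sold = 57
  Event 10 (restock 13): 28 + 13 = 41
  Event 11 (restock 14): 41 + 14 = 55
  Event 12 (restock 25): 55 + 25 = 80
  Event 13 (sale 2): sell min(2,80)=2. stock: 80 - 2 = 78. total_sold = 59
  Event 14 (return 2): 78 + 2 = 80
  Event 15 (restock 18): 80 + 18 = 98
  Event 16 (sale 7): sell min(7,98)=7. stock: 98 - 7 = 91. total_sold = 66
Final: stock = 91, total_sold = 66

Checking against threshold 14:
  After event 1: stock=38 > 14
  After event 2: stock=22 > 14
  After event 3: stock=18 > 14
  After event 4: stock=8 <= 14 -> ALERT
  After event 5: stock=44 > 14
  After event 6: stock=47 > 14
  After event 7: stock=31 > 14
  After event 8: stock=38 > 14
  After event 9: stock=28 > 14
  After event 10: stock=41 > 14
  After event 11: stock=55 > 14
  After event 12: stock=80 > 14
  After event 13: stock=78 > 14
  After event 14: stock=80 > 14
  After event 15: stock=98 > 14
  After event 16: stock=91 > 14
Alert events: [4]. Count = 1

Answer: 1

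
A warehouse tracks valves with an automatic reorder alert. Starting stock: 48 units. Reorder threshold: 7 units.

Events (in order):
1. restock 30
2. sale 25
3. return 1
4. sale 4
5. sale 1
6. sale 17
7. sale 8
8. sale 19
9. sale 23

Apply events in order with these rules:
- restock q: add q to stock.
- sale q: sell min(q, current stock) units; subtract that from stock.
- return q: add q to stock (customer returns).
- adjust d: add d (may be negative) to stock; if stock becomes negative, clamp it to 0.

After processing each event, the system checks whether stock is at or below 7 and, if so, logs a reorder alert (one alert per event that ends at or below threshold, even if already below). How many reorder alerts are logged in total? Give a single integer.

Answer: 2

Derivation:
Processing events:
Start: stock = 48
  Event 1 (restock 30): 48 + 30 = 78
  Event 2 (sale 25): sell min(25,78)=25. stock: 78 - 25 = 53. total_sold = 25
  Event 3 (return 1): 53 + 1 = 54
  Event 4 (sale 4): sell min(4,54)=4. stock: 54 - 4 = 50. total_sold = 29
  Event 5 (sale 1): sell min(1,50)=1. stock: 50 - 1 = 49. total_sold = 30
  Event 6 (sale 17): sell min(17,49)=17. stock: 49 - 17 = 32. total_sold = 47
  Event 7 (sale 8): sell min(8,32)=8. stock: 32 - 8 = 24. total_sold = 55
  Event 8 (sale 19): sell min(19,24)=19. stock: 24 - 19 = 5. total_sold = 74
  Event 9 (sale 23): sell min(23,5)=5. stock: 5 - 5 = 0. total_sold = 79
Final: stock = 0, total_sold = 79

Checking against threshold 7:
  After event 1: stock=78 > 7
  After event 2: stock=53 > 7
  After event 3: stock=54 > 7
  After event 4: stock=50 > 7
  After event 5: stock=49 > 7
  After event 6: stock=32 > 7
  After event 7: stock=24 > 7
  After event 8: stock=5 <= 7 -> ALERT
  After event 9: stock=0 <= 7 -> ALERT
Alert events: [8, 9]. Count = 2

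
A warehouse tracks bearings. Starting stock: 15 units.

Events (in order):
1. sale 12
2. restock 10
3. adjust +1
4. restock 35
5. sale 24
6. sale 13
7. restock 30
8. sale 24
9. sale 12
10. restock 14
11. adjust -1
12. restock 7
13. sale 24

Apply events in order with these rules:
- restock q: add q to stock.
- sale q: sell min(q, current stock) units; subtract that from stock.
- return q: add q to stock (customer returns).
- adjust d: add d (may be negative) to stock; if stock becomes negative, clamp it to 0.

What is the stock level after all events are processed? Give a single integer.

Answer: 2

Derivation:
Processing events:
Start: stock = 15
  Event 1 (sale 12): sell min(12,15)=12. stock: 15 - 12 = 3. total_sold = 12
  Event 2 (restock 10): 3 + 10 = 13
  Event 3 (adjust +1): 13 + 1 = 14
  Event 4 (restock 35): 14 + 35 = 49
  Event 5 (sale 24): sell min(24,49)=24. stock: 49 - 24 = 25. total_sold = 36
  Event 6 (sale 13): sell min(13,25)=13. stock: 25 - 13 = 12. total_sold = 49
  Event 7 (restock 30): 12 + 30 = 42
  Event 8 (sale 24): sell min(24,42)=24. stock: 42 - 24 = 18. total_sold = 73
  Event 9 (sale 12): sell min(12,18)=12. stock: 18 - 12 = 6. total_sold = 85
  Event 10 (restock 14): 6 + 14 = 20
  Event 11 (adjust -1): 20 + -1 = 19
  Event 12 (restock 7): 19 + 7 = 26
  Event 13 (sale 24): sell min(24,26)=24. stock: 26 - 24 = 2. total_sold = 109
Final: stock = 2, total_sold = 109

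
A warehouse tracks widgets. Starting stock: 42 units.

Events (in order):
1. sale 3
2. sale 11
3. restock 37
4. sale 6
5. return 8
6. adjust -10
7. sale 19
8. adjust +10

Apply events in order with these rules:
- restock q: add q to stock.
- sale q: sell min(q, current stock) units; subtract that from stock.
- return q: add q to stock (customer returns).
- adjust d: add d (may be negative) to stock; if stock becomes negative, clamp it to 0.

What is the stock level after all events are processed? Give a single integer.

Answer: 48

Derivation:
Processing events:
Start: stock = 42
  Event 1 (sale 3): sell min(3,42)=3. stock: 42 - 3 = 39. total_sold = 3
  Event 2 (sale 11): sell min(11,39)=11. stock: 39 - 11 = 28. total_sold = 14
  Event 3 (restock 37): 28 + 37 = 65
  Event 4 (sale 6): sell min(6,65)=6. stock: 65 - 6 = 59. total_sold = 20
  Event 5 (return 8): 59 + 8 = 67
  Event 6 (adjust -10): 67 + -10 = 57
  Event 7 (sale 19): sell min(19,57)=19. stock: 57 - 19 = 38. total_sold = 39
  Event 8 (adjust +10): 38 + 10 = 48
Final: stock = 48, total_sold = 39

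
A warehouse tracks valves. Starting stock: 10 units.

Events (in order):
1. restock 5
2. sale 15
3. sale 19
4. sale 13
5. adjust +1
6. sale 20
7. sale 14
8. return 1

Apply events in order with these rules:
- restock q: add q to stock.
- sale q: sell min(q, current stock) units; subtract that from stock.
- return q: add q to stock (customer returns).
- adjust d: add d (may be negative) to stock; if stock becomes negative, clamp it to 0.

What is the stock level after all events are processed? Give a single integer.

Answer: 1

Derivation:
Processing events:
Start: stock = 10
  Event 1 (restock 5): 10 + 5 = 15
  Event 2 (sale 15): sell min(15,15)=15. stock: 15 - 15 = 0. total_sold = 15
  Event 3 (sale 19): sell min(19,0)=0. stock: 0 - 0 = 0. total_sold = 15
  Event 4 (sale 13): sell min(13,0)=0. stock: 0 - 0 = 0. total_sold = 15
  Event 5 (adjust +1): 0 + 1 = 1
  Event 6 (sale 20): sell min(20,1)=1. stock: 1 - 1 = 0. total_sold = 16
  Event 7 (sale 14): sell min(14,0)=0. stock: 0 - 0 = 0. total_sold = 16
  Event 8 (return 1): 0 + 1 = 1
Final: stock = 1, total_sold = 16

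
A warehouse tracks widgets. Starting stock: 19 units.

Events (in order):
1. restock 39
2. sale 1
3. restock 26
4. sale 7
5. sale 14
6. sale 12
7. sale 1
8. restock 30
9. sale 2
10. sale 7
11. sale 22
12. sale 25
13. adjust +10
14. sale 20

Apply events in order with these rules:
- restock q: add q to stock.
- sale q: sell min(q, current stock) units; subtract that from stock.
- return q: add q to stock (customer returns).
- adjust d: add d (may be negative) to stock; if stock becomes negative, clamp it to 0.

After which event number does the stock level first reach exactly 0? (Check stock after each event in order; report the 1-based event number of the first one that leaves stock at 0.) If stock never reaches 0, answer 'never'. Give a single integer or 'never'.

Answer: never

Derivation:
Processing events:
Start: stock = 19
  Event 1 (restock 39): 19 + 39 = 58
  Event 2 (sale 1): sell min(1,58)=1. stock: 58 - 1 = 57. total_sold = 1
  Event 3 (restock 26): 57 + 26 = 83
  Event 4 (sale 7): sell min(7,83)=7. stock: 83 - 7 = 76. total_sold = 8
  Event 5 (sale 14): sell min(14,76)=14. stock: 76 - 14 = 62. total_sold = 22
  Event 6 (sale 12): sell min(12,62)=12. stock: 62 - 12 = 50. total_sold = 34
  Event 7 (sale 1): sell min(1,50)=1. stock: 50 - 1 = 49. total_sold = 35
  Event 8 (restock 30): 49 + 30 = 79
  Event 9 (sale 2): sell min(2,79)=2. stock: 79 - 2 = 77. total_sold = 37
  Event 10 (sale 7): sell min(7,77)=7. stock: 77 - 7 = 70. total_sold = 44
  Event 11 (sale 22): sell min(22,70)=22. stock: 70 - 22 = 48. total_sold = 66
  Event 12 (sale 25): sell min(25,48)=25. stock: 48 - 25 = 23. total_sold = 91
  Event 13 (adjust +10): 23 + 10 = 33
  Event 14 (sale 20): sell min(20,33)=20. stock: 33 - 20 = 13. total_sold = 111
Final: stock = 13, total_sold = 111

Stock never reaches 0.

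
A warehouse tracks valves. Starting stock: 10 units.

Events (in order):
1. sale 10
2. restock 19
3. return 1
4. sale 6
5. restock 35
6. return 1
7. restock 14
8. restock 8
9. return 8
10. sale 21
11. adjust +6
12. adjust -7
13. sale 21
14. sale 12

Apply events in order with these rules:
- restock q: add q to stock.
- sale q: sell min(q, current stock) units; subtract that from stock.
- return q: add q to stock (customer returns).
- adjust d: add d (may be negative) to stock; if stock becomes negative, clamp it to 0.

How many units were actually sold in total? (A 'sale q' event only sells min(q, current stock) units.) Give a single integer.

Answer: 70

Derivation:
Processing events:
Start: stock = 10
  Event 1 (sale 10): sell min(10,10)=10. stock: 10 - 10 = 0. total_sold = 10
  Event 2 (restock 19): 0 + 19 = 19
  Event 3 (return 1): 19 + 1 = 20
  Event 4 (sale 6): sell min(6,20)=6. stock: 20 - 6 = 14. total_sold = 16
  Event 5 (restock 35): 14 + 35 = 49
  Event 6 (return 1): 49 + 1 = 50
  Event 7 (restock 14): 50 + 14 = 64
  Event 8 (restock 8): 64 + 8 = 72
  Event 9 (return 8): 72 + 8 = 80
  Event 10 (sale 21): sell min(21,80)=21. stock: 80 - 21 = 59. total_sold = 37
  Event 11 (adjust +6): 59 + 6 = 65
  Event 12 (adjust -7): 65 + -7 = 58
  Event 13 (sale 21): sell min(21,58)=21. stock: 58 - 21 = 37. total_sold = 58
  Event 14 (sale 12): sell min(12,37)=12. stock: 37 - 12 = 25. total_sold = 70
Final: stock = 25, total_sold = 70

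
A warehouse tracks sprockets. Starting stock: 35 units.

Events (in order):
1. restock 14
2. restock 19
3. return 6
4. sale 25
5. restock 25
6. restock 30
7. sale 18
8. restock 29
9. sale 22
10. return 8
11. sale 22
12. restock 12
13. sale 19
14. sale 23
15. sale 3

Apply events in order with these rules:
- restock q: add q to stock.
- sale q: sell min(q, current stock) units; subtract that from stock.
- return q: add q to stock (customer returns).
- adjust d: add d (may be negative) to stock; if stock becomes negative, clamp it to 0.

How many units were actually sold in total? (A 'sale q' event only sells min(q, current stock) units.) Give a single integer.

Processing events:
Start: stock = 35
  Event 1 (restock 14): 35 + 14 = 49
  Event 2 (restock 19): 49 + 19 = 68
  Event 3 (return 6): 68 + 6 = 74
  Event 4 (sale 25): sell min(25,74)=25. stock: 74 - 25 = 49. total_sold = 25
  Event 5 (restock 25): 49 + 25 = 74
  Event 6 (restock 30): 74 + 30 = 104
  Event 7 (sale 18): sell min(18,104)=18. stock: 104 - 18 = 86. total_sold = 43
  Event 8 (restock 29): 86 + 29 = 115
  Event 9 (sale 22): sell min(22,115)=22. stock: 115 - 22 = 93. total_sold = 65
  Event 10 (return 8): 93 + 8 = 101
  Event 11 (sale 22): sell min(22,101)=22. stock: 101 - 22 = 79. total_sold = 87
  Event 12 (restock 12): 79 + 12 = 91
  Event 13 (sale 19): sell min(19,91)=19. stock: 91 - 19 = 72. total_sold = 106
  Event 14 (sale 23): sell min(23,72)=23. stock: 72 - 23 = 49. total_sold = 129
  Event 15 (sale 3): sell min(3,49)=3. stock: 49 - 3 = 46. total_sold = 132
Final: stock = 46, total_sold = 132

Answer: 132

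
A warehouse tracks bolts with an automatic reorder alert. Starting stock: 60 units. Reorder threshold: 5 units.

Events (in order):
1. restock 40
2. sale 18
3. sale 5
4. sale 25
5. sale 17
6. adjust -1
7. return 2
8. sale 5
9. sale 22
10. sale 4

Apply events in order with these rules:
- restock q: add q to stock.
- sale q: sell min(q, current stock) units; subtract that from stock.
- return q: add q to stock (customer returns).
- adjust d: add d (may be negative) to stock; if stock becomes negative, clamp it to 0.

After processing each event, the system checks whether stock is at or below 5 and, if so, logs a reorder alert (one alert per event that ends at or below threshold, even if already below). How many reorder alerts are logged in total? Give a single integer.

Answer: 1

Derivation:
Processing events:
Start: stock = 60
  Event 1 (restock 40): 60 + 40 = 100
  Event 2 (sale 18): sell min(18,100)=18. stock: 100 - 18 = 82. total_sold = 18
  Event 3 (sale 5): sell min(5,82)=5. stock: 82 - 5 = 77. total_sold = 23
  Event 4 (sale 25): sell min(25,77)=25. stock: 77 - 25 = 52. total_sold = 48
  Event 5 (sale 17): sell min(17,52)=17. stock: 52 - 17 = 35. total_sold = 65
  Event 6 (adjust -1): 35 + -1 = 34
  Event 7 (return 2): 34 + 2 = 36
  Event 8 (sale 5): sell min(5,36)=5. stock: 36 - 5 = 31. total_sold = 70
  Event 9 (sale 22): sell min(22,31)=22. stock: 31 - 22 = 9. total_sold = 92
  Event 10 (sale 4): sell min(4,9)=4. stock: 9 - 4 = 5. total_sold = 96
Final: stock = 5, total_sold = 96

Checking against threshold 5:
  After event 1: stock=100 > 5
  After event 2: stock=82 > 5
  After event 3: stock=77 > 5
  After event 4: stock=52 > 5
  After event 5: stock=35 > 5
  After event 6: stock=34 > 5
  After event 7: stock=36 > 5
  After event 8: stock=31 > 5
  After event 9: stock=9 > 5
  After event 10: stock=5 <= 5 -> ALERT
Alert events: [10]. Count = 1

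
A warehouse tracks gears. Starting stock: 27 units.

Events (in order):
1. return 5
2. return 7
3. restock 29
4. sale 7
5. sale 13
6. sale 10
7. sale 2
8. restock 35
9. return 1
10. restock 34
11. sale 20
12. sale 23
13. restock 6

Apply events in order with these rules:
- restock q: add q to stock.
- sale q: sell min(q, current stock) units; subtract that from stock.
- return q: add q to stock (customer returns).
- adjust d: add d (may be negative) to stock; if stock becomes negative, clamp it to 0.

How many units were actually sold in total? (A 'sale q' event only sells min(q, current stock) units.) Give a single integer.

Processing events:
Start: stock = 27
  Event 1 (return 5): 27 + 5 = 32
  Event 2 (return 7): 32 + 7 = 39
  Event 3 (restock 29): 39 + 29 = 68
  Event 4 (sale 7): sell min(7,68)=7. stock: 68 - 7 = 61. total_sold = 7
  Event 5 (sale 13): sell min(13,61)=13. stock: 61 - 13 = 48. total_sold = 20
  Event 6 (sale 10): sell min(10,48)=10. stock: 48 - 10 = 38. total_sold = 30
  Event 7 (sale 2): sell min(2,38)=2. stock: 38 - 2 = 36. total_sold = 32
  Event 8 (restock 35): 36 + 35 = 71
  Event 9 (return 1): 71 + 1 = 72
  Event 10 (restock 34): 72 + 34 = 106
  Event 11 (sale 20): sell min(20,106)=20. stock: 106 - 20 = 86. total_sold = 52
  Event 12 (sale 23): sell min(23,86)=23. stock: 86 - 23 = 63. total_sold = 75
  Event 13 (restock 6): 63 + 6 = 69
Final: stock = 69, total_sold = 75

Answer: 75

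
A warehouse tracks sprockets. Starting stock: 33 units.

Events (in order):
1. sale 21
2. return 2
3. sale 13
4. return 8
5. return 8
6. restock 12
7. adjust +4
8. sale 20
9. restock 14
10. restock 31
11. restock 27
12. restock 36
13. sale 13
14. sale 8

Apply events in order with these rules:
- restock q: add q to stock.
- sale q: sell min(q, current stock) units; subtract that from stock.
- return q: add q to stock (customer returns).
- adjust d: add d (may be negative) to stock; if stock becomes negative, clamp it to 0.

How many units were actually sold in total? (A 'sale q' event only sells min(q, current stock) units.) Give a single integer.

Processing events:
Start: stock = 33
  Event 1 (sale 21): sell min(21,33)=21. stock: 33 - 21 = 12. total_sold = 21
  Event 2 (return 2): 12 + 2 = 14
  Event 3 (sale 13): sell min(13,14)=13. stock: 14 - 13 = 1. total_sold = 34
  Event 4 (return 8): 1 + 8 = 9
  Event 5 (return 8): 9 + 8 = 17
  Event 6 (restock 12): 17 + 12 = 29
  Event 7 (adjust +4): 29 + 4 = 33
  Event 8 (sale 20): sell min(20,33)=20. stock: 33 - 20 = 13. total_sold = 54
  Event 9 (restock 14): 13 + 14 = 27
  Event 10 (restock 31): 27 + 31 = 58
  Event 11 (restock 27): 58 + 27 = 85
  Event 12 (restock 36): 85 + 36 = 121
  Event 13 (sale 13): sell min(13,121)=13. stock: 121 - 13 = 108. total_sold = 67
  Event 14 (sale 8): sell min(8,108)=8. stock: 108 - 8 = 100. total_sold = 75
Final: stock = 100, total_sold = 75

Answer: 75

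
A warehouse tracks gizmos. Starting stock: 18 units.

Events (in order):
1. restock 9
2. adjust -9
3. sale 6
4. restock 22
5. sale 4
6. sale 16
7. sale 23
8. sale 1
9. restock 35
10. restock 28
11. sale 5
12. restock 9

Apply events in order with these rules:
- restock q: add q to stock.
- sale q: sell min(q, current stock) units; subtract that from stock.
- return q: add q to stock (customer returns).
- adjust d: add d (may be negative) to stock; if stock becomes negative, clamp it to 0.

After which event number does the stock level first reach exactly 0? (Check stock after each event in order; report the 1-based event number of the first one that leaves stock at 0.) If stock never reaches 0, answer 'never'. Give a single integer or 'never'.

Processing events:
Start: stock = 18
  Event 1 (restock 9): 18 + 9 = 27
  Event 2 (adjust -9): 27 + -9 = 18
  Event 3 (sale 6): sell min(6,18)=6. stock: 18 - 6 = 12. total_sold = 6
  Event 4 (restock 22): 12 + 22 = 34
  Event 5 (sale 4): sell min(4,34)=4. stock: 34 - 4 = 30. total_sold = 10
  Event 6 (sale 16): sell min(16,30)=16. stock: 30 - 16 = 14. total_sold = 26
  Event 7 (sale 23): sell min(23,14)=14. stock: 14 - 14 = 0. total_sold = 40
  Event 8 (sale 1): sell min(1,0)=0. stock: 0 - 0 = 0. total_sold = 40
  Event 9 (restock 35): 0 + 35 = 35
  Event 10 (restock 28): 35 + 28 = 63
  Event 11 (sale 5): sell min(5,63)=5. stock: 63 - 5 = 58. total_sold = 45
  Event 12 (restock 9): 58 + 9 = 67
Final: stock = 67, total_sold = 45

First zero at event 7.

Answer: 7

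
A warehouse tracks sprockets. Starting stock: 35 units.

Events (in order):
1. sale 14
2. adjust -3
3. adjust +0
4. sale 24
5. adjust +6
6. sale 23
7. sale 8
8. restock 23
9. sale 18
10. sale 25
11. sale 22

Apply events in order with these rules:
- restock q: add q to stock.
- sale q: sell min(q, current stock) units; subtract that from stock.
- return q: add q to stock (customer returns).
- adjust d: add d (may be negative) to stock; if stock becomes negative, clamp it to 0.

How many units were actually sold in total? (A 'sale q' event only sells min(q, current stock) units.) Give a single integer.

Processing events:
Start: stock = 35
  Event 1 (sale 14): sell min(14,35)=14. stock: 35 - 14 = 21. total_sold = 14
  Event 2 (adjust -3): 21 + -3 = 18
  Event 3 (adjust +0): 18 + 0 = 18
  Event 4 (sale 24): sell min(24,18)=18. stock: 18 - 18 = 0. total_sold = 32
  Event 5 (adjust +6): 0 + 6 = 6
  Event 6 (sale 23): sell min(23,6)=6. stock: 6 - 6 = 0. total_sold = 38
  Event 7 (sale 8): sell min(8,0)=0. stock: 0 - 0 = 0. total_sold = 38
  Event 8 (restock 23): 0 + 23 = 23
  Event 9 (sale 18): sell min(18,23)=18. stock: 23 - 18 = 5. total_sold = 56
  Event 10 (sale 25): sell min(25,5)=5. stock: 5 - 5 = 0. total_sold = 61
  Event 11 (sale 22): sell min(22,0)=0. stock: 0 - 0 = 0. total_sold = 61
Final: stock = 0, total_sold = 61

Answer: 61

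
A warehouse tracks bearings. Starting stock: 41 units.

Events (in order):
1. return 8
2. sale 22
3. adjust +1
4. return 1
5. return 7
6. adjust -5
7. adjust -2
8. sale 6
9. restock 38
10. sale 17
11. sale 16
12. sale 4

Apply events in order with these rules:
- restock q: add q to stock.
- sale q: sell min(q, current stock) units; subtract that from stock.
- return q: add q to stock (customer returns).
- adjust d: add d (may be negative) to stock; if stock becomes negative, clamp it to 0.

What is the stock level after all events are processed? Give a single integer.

Answer: 24

Derivation:
Processing events:
Start: stock = 41
  Event 1 (return 8): 41 + 8 = 49
  Event 2 (sale 22): sell min(22,49)=22. stock: 49 - 22 = 27. total_sold = 22
  Event 3 (adjust +1): 27 + 1 = 28
  Event 4 (return 1): 28 + 1 = 29
  Event 5 (return 7): 29 + 7 = 36
  Event 6 (adjust -5): 36 + -5 = 31
  Event 7 (adjust -2): 31 + -2 = 29
  Event 8 (sale 6): sell min(6,29)=6. stock: 29 - 6 = 23. total_sold = 28
  Event 9 (restock 38): 23 + 38 = 61
  Event 10 (sale 17): sell min(17,61)=17. stock: 61 - 17 = 44. total_sold = 45
  Event 11 (sale 16): sell min(16,44)=16. stock: 44 - 16 = 28. total_sold = 61
  Event 12 (sale 4): sell min(4,28)=4. stock: 28 - 4 = 24. total_sold = 65
Final: stock = 24, total_sold = 65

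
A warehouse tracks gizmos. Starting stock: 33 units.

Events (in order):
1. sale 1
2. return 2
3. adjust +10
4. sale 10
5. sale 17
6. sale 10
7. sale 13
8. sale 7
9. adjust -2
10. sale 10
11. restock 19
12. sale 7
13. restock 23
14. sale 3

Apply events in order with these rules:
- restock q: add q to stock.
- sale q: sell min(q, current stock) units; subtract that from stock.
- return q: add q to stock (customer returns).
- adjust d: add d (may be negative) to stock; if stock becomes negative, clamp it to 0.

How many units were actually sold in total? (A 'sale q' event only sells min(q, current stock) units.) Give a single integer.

Answer: 55

Derivation:
Processing events:
Start: stock = 33
  Event 1 (sale 1): sell min(1,33)=1. stock: 33 - 1 = 32. total_sold = 1
  Event 2 (return 2): 32 + 2 = 34
  Event 3 (adjust +10): 34 + 10 = 44
  Event 4 (sale 10): sell min(10,44)=10. stock: 44 - 10 = 34. total_sold = 11
  Event 5 (sale 17): sell min(17,34)=17. stock: 34 - 17 = 17. total_sold = 28
  Event 6 (sale 10): sell min(10,17)=10. stock: 17 - 10 = 7. total_sold = 38
  Event 7 (sale 13): sell min(13,7)=7. stock: 7 - 7 = 0. total_sold = 45
  Event 8 (sale 7): sell min(7,0)=0. stock: 0 - 0 = 0. total_sold = 45
  Event 9 (adjust -2): 0 + -2 = 0 (clamped to 0)
  Event 10 (sale 10): sell min(10,0)=0. stock: 0 - 0 = 0. total_sold = 45
  Event 11 (restock 19): 0 + 19 = 19
  Event 12 (sale 7): sell min(7,19)=7. stock: 19 - 7 = 12. total_sold = 52
  Event 13 (restock 23): 12 + 23 = 35
  Event 14 (sale 3): sell min(3,35)=3. stock: 35 - 3 = 32. total_sold = 55
Final: stock = 32, total_sold = 55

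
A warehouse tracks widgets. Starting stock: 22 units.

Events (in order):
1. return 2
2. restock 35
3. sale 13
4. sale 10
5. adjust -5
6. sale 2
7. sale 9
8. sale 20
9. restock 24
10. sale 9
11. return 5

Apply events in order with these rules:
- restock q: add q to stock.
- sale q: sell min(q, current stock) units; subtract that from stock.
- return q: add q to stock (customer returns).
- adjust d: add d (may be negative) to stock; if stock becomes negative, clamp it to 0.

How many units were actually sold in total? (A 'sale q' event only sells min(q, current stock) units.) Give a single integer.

Answer: 63

Derivation:
Processing events:
Start: stock = 22
  Event 1 (return 2): 22 + 2 = 24
  Event 2 (restock 35): 24 + 35 = 59
  Event 3 (sale 13): sell min(13,59)=13. stock: 59 - 13 = 46. total_sold = 13
  Event 4 (sale 10): sell min(10,46)=10. stock: 46 - 10 = 36. total_sold = 23
  Event 5 (adjust -5): 36 + -5 = 31
  Event 6 (sale 2): sell min(2,31)=2. stock: 31 - 2 = 29. total_sold = 25
  Event 7 (sale 9): sell min(9,29)=9. stock: 29 - 9 = 20. total_sold = 34
  Event 8 (sale 20): sell min(20,20)=20. stock: 20 - 20 = 0. total_sold = 54
  Event 9 (restock 24): 0 + 24 = 24
  Event 10 (sale 9): sell min(9,24)=9. stock: 24 - 9 = 15. total_sold = 63
  Event 11 (return 5): 15 + 5 = 20
Final: stock = 20, total_sold = 63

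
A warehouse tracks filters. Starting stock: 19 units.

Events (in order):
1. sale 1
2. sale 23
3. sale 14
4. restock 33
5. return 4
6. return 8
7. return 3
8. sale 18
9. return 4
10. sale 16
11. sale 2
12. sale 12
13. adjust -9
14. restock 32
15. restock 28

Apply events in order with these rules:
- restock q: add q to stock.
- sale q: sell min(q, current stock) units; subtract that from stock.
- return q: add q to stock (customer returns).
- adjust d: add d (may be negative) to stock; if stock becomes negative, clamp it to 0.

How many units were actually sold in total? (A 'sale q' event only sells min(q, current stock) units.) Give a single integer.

Processing events:
Start: stock = 19
  Event 1 (sale 1): sell min(1,19)=1. stock: 19 - 1 = 18. total_sold = 1
  Event 2 (sale 23): sell min(23,18)=18. stock: 18 - 18 = 0. total_sold = 19
  Event 3 (sale 14): sell min(14,0)=0. stock: 0 - 0 = 0. total_sold = 19
  Event 4 (restock 33): 0 + 33 = 33
  Event 5 (return 4): 33 + 4 = 37
  Event 6 (return 8): 37 + 8 = 45
  Event 7 (return 3): 45 + 3 = 48
  Event 8 (sale 18): sell min(18,48)=18. stock: 48 - 18 = 30. total_sold = 37
  Event 9 (return 4): 30 + 4 = 34
  Event 10 (sale 16): sell min(16,34)=16. stock: 34 - 16 = 18. total_sold = 53
  Event 11 (sale 2): sell min(2,18)=2. stock: 18 - 2 = 16. total_sold = 55
  Event 12 (sale 12): sell min(12,16)=12. stock: 16 - 12 = 4. total_sold = 67
  Event 13 (adjust -9): 4 + -9 = 0 (clamped to 0)
  Event 14 (restock 32): 0 + 32 = 32
  Event 15 (restock 28): 32 + 28 = 60
Final: stock = 60, total_sold = 67

Answer: 67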